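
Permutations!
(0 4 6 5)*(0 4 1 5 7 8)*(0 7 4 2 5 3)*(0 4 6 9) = (0 1 3 4 9)(2 5)(7 8) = [1, 3, 5, 4, 9, 2, 6, 8, 7, 0]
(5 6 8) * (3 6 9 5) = (3 6 8)(5 9) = [0, 1, 2, 6, 4, 9, 8, 7, 3, 5]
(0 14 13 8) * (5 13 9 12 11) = [14, 1, 2, 3, 4, 13, 6, 7, 0, 12, 10, 5, 11, 8, 9] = (0 14 9 12 11 5 13 8)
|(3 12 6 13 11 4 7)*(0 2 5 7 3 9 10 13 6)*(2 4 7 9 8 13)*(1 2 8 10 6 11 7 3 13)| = |(0 4 13 7 10 8 1 2 5 9 6 11 3 12)| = 14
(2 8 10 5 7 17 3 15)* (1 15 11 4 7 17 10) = [0, 15, 8, 11, 7, 17, 6, 10, 1, 9, 5, 4, 12, 13, 14, 2, 16, 3] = (1 15 2 8)(3 11 4 7 10 5 17)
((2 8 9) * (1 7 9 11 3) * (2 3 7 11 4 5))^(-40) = (11) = ((1 11 7 9 3)(2 8 4 5))^(-40)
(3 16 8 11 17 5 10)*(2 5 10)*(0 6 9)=(0 6 9)(2 5)(3 16 8 11 17 10)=[6, 1, 5, 16, 4, 2, 9, 7, 11, 0, 3, 17, 12, 13, 14, 15, 8, 10]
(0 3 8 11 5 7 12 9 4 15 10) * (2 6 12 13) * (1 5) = (0 3 8 11 1 5 7 13 2 6 12 9 4 15 10) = [3, 5, 6, 8, 15, 7, 12, 13, 11, 4, 0, 1, 9, 2, 14, 10]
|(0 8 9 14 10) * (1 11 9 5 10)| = 4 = |(0 8 5 10)(1 11 9 14)|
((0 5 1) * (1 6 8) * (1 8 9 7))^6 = (9)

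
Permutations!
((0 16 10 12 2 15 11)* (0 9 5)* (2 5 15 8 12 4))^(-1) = (0 5 12 8 2 4 10 16)(9 11 15)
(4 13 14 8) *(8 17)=(4 13 14 17 8)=[0, 1, 2, 3, 13, 5, 6, 7, 4, 9, 10, 11, 12, 14, 17, 15, 16, 8]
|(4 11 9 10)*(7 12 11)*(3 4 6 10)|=6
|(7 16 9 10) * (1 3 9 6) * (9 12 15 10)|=8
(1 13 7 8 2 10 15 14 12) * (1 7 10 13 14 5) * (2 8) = (1 14 12 7 2 13 10 15 5) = [0, 14, 13, 3, 4, 1, 6, 2, 8, 9, 15, 11, 7, 10, 12, 5]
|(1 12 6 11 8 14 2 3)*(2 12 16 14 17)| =|(1 16 14 12 6 11 8 17 2 3)| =10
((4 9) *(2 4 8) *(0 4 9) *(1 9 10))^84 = (1 10 2 8 9)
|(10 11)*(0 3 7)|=|(0 3 7)(10 11)|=6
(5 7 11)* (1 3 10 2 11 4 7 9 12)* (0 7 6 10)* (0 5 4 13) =(0 7 13)(1 3 5 9 12)(2 11 4 6 10) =[7, 3, 11, 5, 6, 9, 10, 13, 8, 12, 2, 4, 1, 0]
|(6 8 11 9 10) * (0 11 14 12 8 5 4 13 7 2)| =30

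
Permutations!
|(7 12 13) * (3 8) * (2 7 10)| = |(2 7 12 13 10)(3 8)| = 10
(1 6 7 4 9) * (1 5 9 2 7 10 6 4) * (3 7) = (1 4 2 3 7)(5 9)(6 10) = [0, 4, 3, 7, 2, 9, 10, 1, 8, 5, 6]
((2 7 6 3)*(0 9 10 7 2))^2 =(0 10 6)(3 9 7)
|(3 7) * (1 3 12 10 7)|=6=|(1 3)(7 12 10)|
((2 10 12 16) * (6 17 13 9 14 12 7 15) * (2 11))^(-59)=((2 10 7 15 6 17 13 9 14 12 16 11))^(-59)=(2 10 7 15 6 17 13 9 14 12 16 11)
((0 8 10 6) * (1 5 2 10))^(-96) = (0 1 2 6 8 5 10)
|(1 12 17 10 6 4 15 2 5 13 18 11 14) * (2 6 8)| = 33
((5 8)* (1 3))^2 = ((1 3)(5 8))^2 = (8)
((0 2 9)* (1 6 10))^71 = ((0 2 9)(1 6 10))^71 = (0 9 2)(1 10 6)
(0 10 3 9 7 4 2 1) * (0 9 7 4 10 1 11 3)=(0 1 9 4 2 11 3 7 10)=[1, 9, 11, 7, 2, 5, 6, 10, 8, 4, 0, 3]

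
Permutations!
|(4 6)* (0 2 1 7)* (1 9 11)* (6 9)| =|(0 2 6 4 9 11 1 7)| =8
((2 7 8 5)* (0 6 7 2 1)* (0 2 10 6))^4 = (1 7 2 8 10 5 6)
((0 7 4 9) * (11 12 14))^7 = ((0 7 4 9)(11 12 14))^7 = (0 9 4 7)(11 12 14)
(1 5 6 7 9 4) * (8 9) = (1 5 6 7 8 9 4) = [0, 5, 2, 3, 1, 6, 7, 8, 9, 4]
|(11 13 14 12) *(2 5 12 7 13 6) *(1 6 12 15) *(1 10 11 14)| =11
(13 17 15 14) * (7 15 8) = (7 15 14 13 17 8) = [0, 1, 2, 3, 4, 5, 6, 15, 7, 9, 10, 11, 12, 17, 13, 14, 16, 8]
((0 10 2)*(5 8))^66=(10)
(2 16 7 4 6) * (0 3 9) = (0 3 9)(2 16 7 4 6) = [3, 1, 16, 9, 6, 5, 2, 4, 8, 0, 10, 11, 12, 13, 14, 15, 7]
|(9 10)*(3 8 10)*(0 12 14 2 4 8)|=9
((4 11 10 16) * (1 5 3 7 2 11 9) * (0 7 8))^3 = (0 11 4 5)(1 8 2 16)(3 7 10 9)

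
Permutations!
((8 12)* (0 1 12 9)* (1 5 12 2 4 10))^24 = (0 9 8 12 5) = ((0 5 12 8 9)(1 2 4 10))^24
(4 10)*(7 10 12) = (4 12 7 10) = [0, 1, 2, 3, 12, 5, 6, 10, 8, 9, 4, 11, 7]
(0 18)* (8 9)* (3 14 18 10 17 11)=(0 10 17 11 3 14 18)(8 9)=[10, 1, 2, 14, 4, 5, 6, 7, 9, 8, 17, 3, 12, 13, 18, 15, 16, 11, 0]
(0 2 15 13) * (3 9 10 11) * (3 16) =[2, 1, 15, 9, 4, 5, 6, 7, 8, 10, 11, 16, 12, 0, 14, 13, 3] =(0 2 15 13)(3 9 10 11 16)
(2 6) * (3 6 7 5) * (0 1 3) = (0 1 3 6 2 7 5) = [1, 3, 7, 6, 4, 0, 2, 5]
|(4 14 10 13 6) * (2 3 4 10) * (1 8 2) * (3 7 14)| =|(1 8 2 7 14)(3 4)(6 10 13)| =30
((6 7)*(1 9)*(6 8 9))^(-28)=((1 6 7 8 9))^(-28)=(1 7 9 6 8)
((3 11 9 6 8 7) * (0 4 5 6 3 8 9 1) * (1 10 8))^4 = (0 9 8 4 3 7 5 11 1 6 10)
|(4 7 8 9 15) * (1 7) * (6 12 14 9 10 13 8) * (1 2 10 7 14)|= |(1 14 9 15 4 2 10 13 8 7 6 12)|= 12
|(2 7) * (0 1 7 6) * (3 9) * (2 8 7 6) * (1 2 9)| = |(0 2 9 3 1 6)(7 8)| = 6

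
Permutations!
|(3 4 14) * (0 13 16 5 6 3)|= 8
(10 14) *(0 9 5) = [9, 1, 2, 3, 4, 0, 6, 7, 8, 5, 14, 11, 12, 13, 10] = (0 9 5)(10 14)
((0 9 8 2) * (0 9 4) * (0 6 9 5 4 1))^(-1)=((0 1)(2 5 4 6 9 8))^(-1)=(0 1)(2 8 9 6 4 5)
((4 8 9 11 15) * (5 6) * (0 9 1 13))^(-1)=(0 13 1 8 4 15 11 9)(5 6)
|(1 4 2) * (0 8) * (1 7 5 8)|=|(0 1 4 2 7 5 8)|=7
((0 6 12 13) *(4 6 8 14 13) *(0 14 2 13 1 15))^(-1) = (0 15 1 14 13 2 8)(4 12 6) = ((0 8 2 13 14 1 15)(4 6 12))^(-1)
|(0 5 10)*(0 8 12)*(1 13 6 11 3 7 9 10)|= |(0 5 1 13 6 11 3 7 9 10 8 12)|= 12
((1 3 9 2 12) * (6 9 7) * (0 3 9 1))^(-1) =(0 12 2 9 1 6 7 3)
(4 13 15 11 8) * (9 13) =[0, 1, 2, 3, 9, 5, 6, 7, 4, 13, 10, 8, 12, 15, 14, 11] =(4 9 13 15 11 8)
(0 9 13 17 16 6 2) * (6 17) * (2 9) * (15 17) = (0 2)(6 9 13)(15 17 16) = [2, 1, 0, 3, 4, 5, 9, 7, 8, 13, 10, 11, 12, 6, 14, 17, 15, 16]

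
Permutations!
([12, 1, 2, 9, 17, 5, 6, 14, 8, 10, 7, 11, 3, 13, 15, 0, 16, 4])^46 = [14, 1, 2, 0, 4, 5, 6, 9, 8, 12, 3, 11, 15, 13, 10, 7, 16, 17]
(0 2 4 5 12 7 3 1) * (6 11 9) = (0 2 4 5 12 7 3 1)(6 11 9) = [2, 0, 4, 1, 5, 12, 11, 3, 8, 6, 10, 9, 7]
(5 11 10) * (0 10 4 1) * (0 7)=(0 10 5 11 4 1 7)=[10, 7, 2, 3, 1, 11, 6, 0, 8, 9, 5, 4]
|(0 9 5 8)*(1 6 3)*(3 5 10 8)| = |(0 9 10 8)(1 6 5 3)| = 4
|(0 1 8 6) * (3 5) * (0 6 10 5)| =|(0 1 8 10 5 3)| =6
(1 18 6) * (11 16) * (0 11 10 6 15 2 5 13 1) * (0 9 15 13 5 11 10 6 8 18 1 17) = (0 10 8 18 13 17)(2 11 16 6 9 15) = [10, 1, 11, 3, 4, 5, 9, 7, 18, 15, 8, 16, 12, 17, 14, 2, 6, 0, 13]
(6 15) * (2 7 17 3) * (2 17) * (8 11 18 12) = (2 7)(3 17)(6 15)(8 11 18 12) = [0, 1, 7, 17, 4, 5, 15, 2, 11, 9, 10, 18, 8, 13, 14, 6, 16, 3, 12]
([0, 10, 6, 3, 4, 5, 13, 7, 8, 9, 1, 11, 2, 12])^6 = [0, 1, 13, 3, 4, 5, 12, 7, 8, 9, 10, 11, 6, 2]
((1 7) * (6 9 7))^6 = ((1 6 9 7))^6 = (1 9)(6 7)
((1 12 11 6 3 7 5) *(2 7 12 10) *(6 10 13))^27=((1 13 6 3 12 11 10 2 7 5))^27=(1 2 12 13 7 11 6 5 10 3)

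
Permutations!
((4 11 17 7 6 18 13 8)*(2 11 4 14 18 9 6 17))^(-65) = (2 11)(6 9)(7 17)(8 13 18 14) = ((2 11)(6 9)(7 17)(8 14 18 13))^(-65)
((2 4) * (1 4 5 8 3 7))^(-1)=((1 4 2 5 8 3 7))^(-1)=(1 7 3 8 5 2 4)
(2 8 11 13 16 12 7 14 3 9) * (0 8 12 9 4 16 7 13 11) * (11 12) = (0 8)(2 11 12 13 7 14 3 4 16 9) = [8, 1, 11, 4, 16, 5, 6, 14, 0, 2, 10, 12, 13, 7, 3, 15, 9]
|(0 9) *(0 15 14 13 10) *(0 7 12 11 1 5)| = 11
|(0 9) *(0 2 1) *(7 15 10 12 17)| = |(0 9 2 1)(7 15 10 12 17)| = 20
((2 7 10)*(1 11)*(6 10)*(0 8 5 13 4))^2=(0 5 4 8 13)(2 6)(7 10)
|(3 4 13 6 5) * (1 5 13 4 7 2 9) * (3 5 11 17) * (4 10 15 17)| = 10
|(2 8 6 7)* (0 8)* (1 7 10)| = 7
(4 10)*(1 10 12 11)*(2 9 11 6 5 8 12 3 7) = [0, 10, 9, 7, 3, 8, 5, 2, 12, 11, 4, 1, 6] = (1 10 4 3 7 2 9 11)(5 8 12 6)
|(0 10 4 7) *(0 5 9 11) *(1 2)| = |(0 10 4 7 5 9 11)(1 2)| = 14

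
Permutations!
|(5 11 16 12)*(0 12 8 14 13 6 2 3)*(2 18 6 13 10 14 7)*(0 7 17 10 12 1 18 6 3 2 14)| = 13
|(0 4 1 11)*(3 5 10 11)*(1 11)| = 12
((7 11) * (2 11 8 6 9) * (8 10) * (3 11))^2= (2 11 10 6)(3 7 8 9)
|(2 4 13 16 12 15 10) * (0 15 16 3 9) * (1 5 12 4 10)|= |(0 15 1 5 12 16 4 13 3 9)(2 10)|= 10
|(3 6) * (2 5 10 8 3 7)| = 7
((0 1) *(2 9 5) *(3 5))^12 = ((0 1)(2 9 3 5))^12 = (9)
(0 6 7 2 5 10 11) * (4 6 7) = (0 7 2 5 10 11)(4 6) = [7, 1, 5, 3, 6, 10, 4, 2, 8, 9, 11, 0]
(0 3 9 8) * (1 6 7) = (0 3 9 8)(1 6 7) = [3, 6, 2, 9, 4, 5, 7, 1, 0, 8]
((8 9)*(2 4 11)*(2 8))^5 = (11)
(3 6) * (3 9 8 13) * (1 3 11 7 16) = (1 3 6 9 8 13 11 7 16) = [0, 3, 2, 6, 4, 5, 9, 16, 13, 8, 10, 7, 12, 11, 14, 15, 1]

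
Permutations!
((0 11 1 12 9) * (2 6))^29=((0 11 1 12 9)(2 6))^29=(0 9 12 1 11)(2 6)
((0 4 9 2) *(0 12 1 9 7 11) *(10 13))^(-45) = (0 11 7 4)(1 12 2 9)(10 13)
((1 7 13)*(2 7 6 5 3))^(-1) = (1 13 7 2 3 5 6)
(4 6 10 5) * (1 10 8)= (1 10 5 4 6 8)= [0, 10, 2, 3, 6, 4, 8, 7, 1, 9, 5]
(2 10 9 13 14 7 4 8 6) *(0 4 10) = (0 4 8 6 2)(7 10 9 13 14) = [4, 1, 0, 3, 8, 5, 2, 10, 6, 13, 9, 11, 12, 14, 7]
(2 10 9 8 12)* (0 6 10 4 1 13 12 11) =(0 6 10 9 8 11)(1 13 12 2 4) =[6, 13, 4, 3, 1, 5, 10, 7, 11, 8, 9, 0, 2, 12]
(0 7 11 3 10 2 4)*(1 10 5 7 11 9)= [11, 10, 4, 5, 0, 7, 6, 9, 8, 1, 2, 3]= (0 11 3 5 7 9 1 10 2 4)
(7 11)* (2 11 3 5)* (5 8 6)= (2 11 7 3 8 6 5)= [0, 1, 11, 8, 4, 2, 5, 3, 6, 9, 10, 7]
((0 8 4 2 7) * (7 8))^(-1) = (0 7)(2 4 8) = ((0 7)(2 8 4))^(-1)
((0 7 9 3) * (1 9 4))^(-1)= (0 3 9 1 4 7)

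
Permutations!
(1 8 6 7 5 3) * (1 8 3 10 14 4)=(1 3 8 6 7 5 10 14 4)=[0, 3, 2, 8, 1, 10, 7, 5, 6, 9, 14, 11, 12, 13, 4]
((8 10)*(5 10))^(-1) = (5 8 10)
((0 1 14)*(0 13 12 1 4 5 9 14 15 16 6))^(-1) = (0 6 16 15 1 12 13 14 9 5 4)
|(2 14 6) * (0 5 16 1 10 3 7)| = 21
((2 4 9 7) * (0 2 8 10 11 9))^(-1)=(0 4 2)(7 9 11 10 8)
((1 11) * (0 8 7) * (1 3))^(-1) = ((0 8 7)(1 11 3))^(-1) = (0 7 8)(1 3 11)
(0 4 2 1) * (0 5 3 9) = (0 4 2 1 5 3 9) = [4, 5, 1, 9, 2, 3, 6, 7, 8, 0]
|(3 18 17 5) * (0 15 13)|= 12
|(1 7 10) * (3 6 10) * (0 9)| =10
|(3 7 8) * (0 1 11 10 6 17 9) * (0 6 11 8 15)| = 6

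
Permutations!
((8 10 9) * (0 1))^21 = ((0 1)(8 10 9))^21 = (10)(0 1)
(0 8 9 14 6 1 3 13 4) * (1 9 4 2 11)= (0 8 4)(1 3 13 2 11)(6 9 14)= [8, 3, 11, 13, 0, 5, 9, 7, 4, 14, 10, 1, 12, 2, 6]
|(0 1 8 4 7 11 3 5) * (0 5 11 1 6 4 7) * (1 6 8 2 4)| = |(0 8 7 6 1 2 4)(3 11)| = 14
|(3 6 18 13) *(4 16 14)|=|(3 6 18 13)(4 16 14)|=12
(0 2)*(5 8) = (0 2)(5 8) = [2, 1, 0, 3, 4, 8, 6, 7, 5]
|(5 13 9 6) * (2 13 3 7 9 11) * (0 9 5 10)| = 12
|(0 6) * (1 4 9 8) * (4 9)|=6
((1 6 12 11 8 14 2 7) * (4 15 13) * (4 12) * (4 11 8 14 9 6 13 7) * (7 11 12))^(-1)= ((1 13 7)(2 4 15 11 14)(6 12 8 9))^(-1)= (1 7 13)(2 14 11 15 4)(6 9 8 12)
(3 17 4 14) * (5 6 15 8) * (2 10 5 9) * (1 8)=(1 8 9 2 10 5 6 15)(3 17 4 14)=[0, 8, 10, 17, 14, 6, 15, 7, 9, 2, 5, 11, 12, 13, 3, 1, 16, 4]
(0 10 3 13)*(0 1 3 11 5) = (0 10 11 5)(1 3 13) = [10, 3, 2, 13, 4, 0, 6, 7, 8, 9, 11, 5, 12, 1]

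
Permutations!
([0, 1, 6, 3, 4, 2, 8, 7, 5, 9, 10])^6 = [0, 1, 8, 3, 4, 6, 5, 7, 2, 9, 10]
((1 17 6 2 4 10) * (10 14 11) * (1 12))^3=(1 2 11)(4 10 17)(6 14 12)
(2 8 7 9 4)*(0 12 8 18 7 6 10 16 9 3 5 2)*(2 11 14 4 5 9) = (0 12 8 6 10 16 2 18 7 3 9 5 11 14 4) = [12, 1, 18, 9, 0, 11, 10, 3, 6, 5, 16, 14, 8, 13, 4, 15, 2, 17, 7]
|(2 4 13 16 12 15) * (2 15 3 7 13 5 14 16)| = 9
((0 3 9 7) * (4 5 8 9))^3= (0 5 7 4 9 3 8)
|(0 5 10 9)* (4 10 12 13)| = 7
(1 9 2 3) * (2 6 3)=(1 9 6 3)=[0, 9, 2, 1, 4, 5, 3, 7, 8, 6]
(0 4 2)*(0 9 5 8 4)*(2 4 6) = (2 9 5 8 6) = [0, 1, 9, 3, 4, 8, 2, 7, 6, 5]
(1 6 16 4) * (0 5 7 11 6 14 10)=(0 5 7 11 6 16 4 1 14 10)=[5, 14, 2, 3, 1, 7, 16, 11, 8, 9, 0, 6, 12, 13, 10, 15, 4]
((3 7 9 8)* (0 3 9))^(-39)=(8 9)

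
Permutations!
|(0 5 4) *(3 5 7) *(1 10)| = |(0 7 3 5 4)(1 10)| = 10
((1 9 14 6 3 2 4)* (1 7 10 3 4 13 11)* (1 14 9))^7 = ((2 13 11 14 6 4 7 10 3))^7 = (2 10 4 14 13 3 7 6 11)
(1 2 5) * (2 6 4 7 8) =(1 6 4 7 8 2 5) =[0, 6, 5, 3, 7, 1, 4, 8, 2]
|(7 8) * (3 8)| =|(3 8 7)| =3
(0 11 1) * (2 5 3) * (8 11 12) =[12, 0, 5, 2, 4, 3, 6, 7, 11, 9, 10, 1, 8] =(0 12 8 11 1)(2 5 3)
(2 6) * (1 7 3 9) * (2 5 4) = (1 7 3 9)(2 6 5 4) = [0, 7, 6, 9, 2, 4, 5, 3, 8, 1]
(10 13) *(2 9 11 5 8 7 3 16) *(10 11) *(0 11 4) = [11, 1, 9, 16, 0, 8, 6, 3, 7, 10, 13, 5, 12, 4, 14, 15, 2] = (0 11 5 8 7 3 16 2 9 10 13 4)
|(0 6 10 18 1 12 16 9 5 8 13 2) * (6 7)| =|(0 7 6 10 18 1 12 16 9 5 8 13 2)| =13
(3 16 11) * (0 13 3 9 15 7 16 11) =(0 13 3 11 9 15 7 16) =[13, 1, 2, 11, 4, 5, 6, 16, 8, 15, 10, 9, 12, 3, 14, 7, 0]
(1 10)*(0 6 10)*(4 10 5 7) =[6, 0, 2, 3, 10, 7, 5, 4, 8, 9, 1] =(0 6 5 7 4 10 1)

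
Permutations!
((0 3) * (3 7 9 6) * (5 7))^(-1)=(0 3 6 9 7 5)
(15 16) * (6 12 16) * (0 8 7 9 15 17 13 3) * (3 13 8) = (0 3)(6 12 16 17 8 7 9 15) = [3, 1, 2, 0, 4, 5, 12, 9, 7, 15, 10, 11, 16, 13, 14, 6, 17, 8]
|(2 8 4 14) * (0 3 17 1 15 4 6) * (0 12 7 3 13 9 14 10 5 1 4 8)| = |(0 13 9 14 2)(1 15 8 6 12 7 3 17 4 10 5)| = 55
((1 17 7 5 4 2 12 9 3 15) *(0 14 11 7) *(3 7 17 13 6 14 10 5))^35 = (0 4 9 15 6 17 5 12 3 13 11 10 2 7 1 14)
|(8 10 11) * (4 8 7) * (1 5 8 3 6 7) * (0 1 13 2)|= 8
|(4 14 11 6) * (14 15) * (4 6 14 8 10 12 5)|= |(4 15 8 10 12 5)(11 14)|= 6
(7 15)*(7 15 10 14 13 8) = (15)(7 10 14 13 8) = [0, 1, 2, 3, 4, 5, 6, 10, 7, 9, 14, 11, 12, 8, 13, 15]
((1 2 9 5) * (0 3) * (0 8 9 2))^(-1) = (0 1 5 9 8 3)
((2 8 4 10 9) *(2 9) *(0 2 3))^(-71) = (0 2 8 4 10 3)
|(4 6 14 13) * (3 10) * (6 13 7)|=|(3 10)(4 13)(6 14 7)|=6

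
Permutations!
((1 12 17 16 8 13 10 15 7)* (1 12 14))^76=(7 8)(10 17)(12 13)(15 16)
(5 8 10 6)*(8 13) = (5 13 8 10 6) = [0, 1, 2, 3, 4, 13, 5, 7, 10, 9, 6, 11, 12, 8]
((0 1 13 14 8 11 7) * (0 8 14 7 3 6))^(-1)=(14)(0 6 3 11 8 7 13 1)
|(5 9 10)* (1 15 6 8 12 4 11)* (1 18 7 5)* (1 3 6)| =22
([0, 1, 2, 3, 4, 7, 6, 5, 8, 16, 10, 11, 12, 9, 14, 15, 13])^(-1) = [0, 1, 2, 3, 4, 7, 6, 5, 8, 13, 10, 11, 12, 16, 14, 15, 9]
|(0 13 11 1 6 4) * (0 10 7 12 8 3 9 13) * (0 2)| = 22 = |(0 2)(1 6 4 10 7 12 8 3 9 13 11)|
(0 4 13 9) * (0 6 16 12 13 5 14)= [4, 1, 2, 3, 5, 14, 16, 7, 8, 6, 10, 11, 13, 9, 0, 15, 12]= (0 4 5 14)(6 16 12 13 9)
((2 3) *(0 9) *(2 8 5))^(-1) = (0 9)(2 5 8 3)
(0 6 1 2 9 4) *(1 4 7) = (0 6 4)(1 2 9 7) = [6, 2, 9, 3, 0, 5, 4, 1, 8, 7]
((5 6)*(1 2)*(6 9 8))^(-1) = (1 2)(5 6 8 9)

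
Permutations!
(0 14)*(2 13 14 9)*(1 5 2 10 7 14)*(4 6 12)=(0 9 10 7 14)(1 5 2 13)(4 6 12)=[9, 5, 13, 3, 6, 2, 12, 14, 8, 10, 7, 11, 4, 1, 0]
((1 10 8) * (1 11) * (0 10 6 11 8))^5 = (0 10)(1 11 6)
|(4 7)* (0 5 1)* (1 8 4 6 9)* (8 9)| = |(0 5 9 1)(4 7 6 8)| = 4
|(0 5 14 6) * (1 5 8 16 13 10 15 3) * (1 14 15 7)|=|(0 8 16 13 10 7 1 5 15 3 14 6)|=12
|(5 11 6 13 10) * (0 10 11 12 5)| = |(0 10)(5 12)(6 13 11)| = 6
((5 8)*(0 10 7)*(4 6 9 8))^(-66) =((0 10 7)(4 6 9 8 5))^(-66) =(10)(4 5 8 9 6)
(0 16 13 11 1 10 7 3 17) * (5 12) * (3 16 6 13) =(0 6 13 11 1 10 7 16 3 17)(5 12) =[6, 10, 2, 17, 4, 12, 13, 16, 8, 9, 7, 1, 5, 11, 14, 15, 3, 0]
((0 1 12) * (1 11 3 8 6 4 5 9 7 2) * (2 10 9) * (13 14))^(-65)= ((0 11 3 8 6 4 5 2 1 12)(7 10 9)(13 14))^(-65)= (0 4)(1 8)(2 3)(5 11)(6 12)(7 10 9)(13 14)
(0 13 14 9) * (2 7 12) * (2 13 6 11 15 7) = (0 6 11 15 7 12 13 14 9) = [6, 1, 2, 3, 4, 5, 11, 12, 8, 0, 10, 15, 13, 14, 9, 7]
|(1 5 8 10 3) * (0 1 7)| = |(0 1 5 8 10 3 7)| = 7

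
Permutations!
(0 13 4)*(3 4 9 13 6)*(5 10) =(0 6 3 4)(5 10)(9 13) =[6, 1, 2, 4, 0, 10, 3, 7, 8, 13, 5, 11, 12, 9]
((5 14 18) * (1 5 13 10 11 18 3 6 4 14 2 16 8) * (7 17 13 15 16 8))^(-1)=((1 5 2 8)(3 6 4 14)(7 17 13 10 11 18 15 16))^(-1)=(1 8 2 5)(3 14 4 6)(7 16 15 18 11 10 13 17)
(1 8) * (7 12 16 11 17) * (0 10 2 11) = (0 10 2 11 17 7 12 16)(1 8) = [10, 8, 11, 3, 4, 5, 6, 12, 1, 9, 2, 17, 16, 13, 14, 15, 0, 7]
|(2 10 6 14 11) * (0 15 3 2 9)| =9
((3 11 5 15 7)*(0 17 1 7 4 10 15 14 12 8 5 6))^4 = ((0 17 1 7 3 11 6)(4 10 15)(5 14 12 8))^4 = (0 3 17 11 1 6 7)(4 10 15)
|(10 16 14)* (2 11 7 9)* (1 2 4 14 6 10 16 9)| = 12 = |(1 2 11 7)(4 14 16 6 10 9)|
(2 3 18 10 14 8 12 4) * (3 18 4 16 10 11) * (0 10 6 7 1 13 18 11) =[10, 13, 11, 4, 2, 5, 7, 1, 12, 9, 14, 3, 16, 18, 8, 15, 6, 17, 0] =(0 10 14 8 12 16 6 7 1 13 18)(2 11 3 4)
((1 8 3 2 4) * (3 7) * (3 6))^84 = (8)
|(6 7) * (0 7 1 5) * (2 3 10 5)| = |(0 7 6 1 2 3 10 5)| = 8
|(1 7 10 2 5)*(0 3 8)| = 15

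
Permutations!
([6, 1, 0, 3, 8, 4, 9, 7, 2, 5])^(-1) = [2, 1, 8, 3, 5, 9, 0, 7, 4, 6]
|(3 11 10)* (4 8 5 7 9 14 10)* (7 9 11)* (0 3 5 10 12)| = |(0 3 7 11 4 8 10 5 9 14 12)| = 11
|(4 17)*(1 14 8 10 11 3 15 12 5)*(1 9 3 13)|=30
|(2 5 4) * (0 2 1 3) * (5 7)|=|(0 2 7 5 4 1 3)|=7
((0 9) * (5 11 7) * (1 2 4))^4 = ((0 9)(1 2 4)(5 11 7))^4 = (1 2 4)(5 11 7)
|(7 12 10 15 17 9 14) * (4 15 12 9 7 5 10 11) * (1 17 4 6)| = 10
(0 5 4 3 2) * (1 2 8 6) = [5, 2, 0, 8, 3, 4, 1, 7, 6] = (0 5 4 3 8 6 1 2)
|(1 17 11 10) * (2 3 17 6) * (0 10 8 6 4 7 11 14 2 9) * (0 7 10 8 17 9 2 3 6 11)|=|(0 8 11 17 14 3 9 7)(1 4 10)(2 6)|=24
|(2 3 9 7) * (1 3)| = |(1 3 9 7 2)| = 5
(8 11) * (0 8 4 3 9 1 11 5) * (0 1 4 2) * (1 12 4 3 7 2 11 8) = [1, 8, 0, 9, 7, 12, 6, 2, 5, 3, 10, 11, 4] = (0 1 8 5 12 4 7 2)(3 9)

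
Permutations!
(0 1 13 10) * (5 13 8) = (0 1 8 5 13 10) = [1, 8, 2, 3, 4, 13, 6, 7, 5, 9, 0, 11, 12, 10]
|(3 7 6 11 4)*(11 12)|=|(3 7 6 12 11 4)|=6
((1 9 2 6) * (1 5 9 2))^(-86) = ((1 2 6 5 9))^(-86) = (1 9 5 6 2)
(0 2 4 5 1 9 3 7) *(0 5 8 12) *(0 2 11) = [11, 9, 4, 7, 8, 1, 6, 5, 12, 3, 10, 0, 2] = (0 11)(1 9 3 7 5)(2 4 8 12)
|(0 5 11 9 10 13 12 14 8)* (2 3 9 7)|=12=|(0 5 11 7 2 3 9 10 13 12 14 8)|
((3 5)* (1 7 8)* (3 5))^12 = ((1 7 8))^12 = (8)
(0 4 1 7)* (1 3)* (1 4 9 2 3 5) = (0 9 2 3 4 5 1 7) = [9, 7, 3, 4, 5, 1, 6, 0, 8, 2]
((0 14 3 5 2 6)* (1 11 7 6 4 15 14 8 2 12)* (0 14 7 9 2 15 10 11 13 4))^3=((0 8 15 7 6 14 3 5 12 1 13 4 10 11 9 2))^3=(0 7 3 1 10 2 15 14 12 4 9 8 6 5 13 11)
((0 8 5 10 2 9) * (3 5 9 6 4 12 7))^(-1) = (0 9 8)(2 10 5 3 7 12 4 6)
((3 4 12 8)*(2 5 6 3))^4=(2 4 5 12 6 8 3)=((2 5 6 3 4 12 8))^4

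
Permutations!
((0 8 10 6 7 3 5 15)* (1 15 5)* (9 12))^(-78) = (0 10 7 1)(3 15 8 6)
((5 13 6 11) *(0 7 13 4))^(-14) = (13)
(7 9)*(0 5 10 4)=[5, 1, 2, 3, 0, 10, 6, 9, 8, 7, 4]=(0 5 10 4)(7 9)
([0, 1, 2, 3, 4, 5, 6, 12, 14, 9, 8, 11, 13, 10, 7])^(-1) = [0, 1, 2, 3, 4, 5, 6, 14, 10, 9, 13, 11, 7, 12, 8]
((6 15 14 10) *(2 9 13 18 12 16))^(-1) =(2 16 12 18 13 9)(6 10 14 15)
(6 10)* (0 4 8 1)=(0 4 8 1)(6 10)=[4, 0, 2, 3, 8, 5, 10, 7, 1, 9, 6]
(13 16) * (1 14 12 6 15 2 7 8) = [0, 14, 7, 3, 4, 5, 15, 8, 1, 9, 10, 11, 6, 16, 12, 2, 13] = (1 14 12 6 15 2 7 8)(13 16)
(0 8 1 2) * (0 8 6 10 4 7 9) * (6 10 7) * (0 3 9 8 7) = [10, 2, 7, 9, 6, 5, 0, 8, 1, 3, 4] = (0 10 4 6)(1 2 7 8)(3 9)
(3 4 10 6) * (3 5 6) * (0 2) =[2, 1, 0, 4, 10, 6, 5, 7, 8, 9, 3] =(0 2)(3 4 10)(5 6)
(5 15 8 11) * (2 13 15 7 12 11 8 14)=[0, 1, 13, 3, 4, 7, 6, 12, 8, 9, 10, 5, 11, 15, 2, 14]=(2 13 15 14)(5 7 12 11)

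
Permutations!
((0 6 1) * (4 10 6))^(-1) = (0 1 6 10 4)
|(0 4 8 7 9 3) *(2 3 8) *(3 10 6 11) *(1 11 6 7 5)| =|(0 4 2 10 7 9 8 5 1 11 3)| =11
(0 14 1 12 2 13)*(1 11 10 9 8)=(0 14 11 10 9 8 1 12 2 13)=[14, 12, 13, 3, 4, 5, 6, 7, 1, 8, 9, 10, 2, 0, 11]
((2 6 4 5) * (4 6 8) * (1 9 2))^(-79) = (1 5 4 8 2 9)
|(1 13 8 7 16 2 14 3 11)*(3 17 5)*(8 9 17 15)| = 42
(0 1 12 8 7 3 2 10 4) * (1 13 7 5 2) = [13, 12, 10, 1, 0, 2, 6, 3, 5, 9, 4, 11, 8, 7] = (0 13 7 3 1 12 8 5 2 10 4)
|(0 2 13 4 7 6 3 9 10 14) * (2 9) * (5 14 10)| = 12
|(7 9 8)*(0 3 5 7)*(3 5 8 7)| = |(0 5 3 8)(7 9)| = 4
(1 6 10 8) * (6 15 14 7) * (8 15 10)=(1 10 15 14 7 6 8)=[0, 10, 2, 3, 4, 5, 8, 6, 1, 9, 15, 11, 12, 13, 7, 14]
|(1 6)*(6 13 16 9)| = 5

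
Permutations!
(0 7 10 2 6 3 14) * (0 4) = [7, 1, 6, 14, 0, 5, 3, 10, 8, 9, 2, 11, 12, 13, 4] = (0 7 10 2 6 3 14 4)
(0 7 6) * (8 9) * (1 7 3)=(0 3 1 7 6)(8 9)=[3, 7, 2, 1, 4, 5, 0, 6, 9, 8]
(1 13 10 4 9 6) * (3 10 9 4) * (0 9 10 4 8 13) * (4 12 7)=[9, 0, 2, 12, 8, 5, 1, 4, 13, 6, 3, 11, 7, 10]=(0 9 6 1)(3 12 7 4 8 13 10)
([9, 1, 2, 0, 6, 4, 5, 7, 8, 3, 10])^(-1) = (10)(0 3 9)(4 5 6)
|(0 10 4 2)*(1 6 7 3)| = |(0 10 4 2)(1 6 7 3)| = 4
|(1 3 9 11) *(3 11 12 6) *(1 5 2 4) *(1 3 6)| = 8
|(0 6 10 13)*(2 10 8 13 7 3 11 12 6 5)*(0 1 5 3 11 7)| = 12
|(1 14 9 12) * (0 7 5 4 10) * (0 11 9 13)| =11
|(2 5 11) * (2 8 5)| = |(5 11 8)| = 3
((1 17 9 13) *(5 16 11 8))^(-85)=((1 17 9 13)(5 16 11 8))^(-85)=(1 13 9 17)(5 8 11 16)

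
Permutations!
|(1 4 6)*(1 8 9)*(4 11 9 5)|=12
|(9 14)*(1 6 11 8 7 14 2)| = |(1 6 11 8 7 14 9 2)| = 8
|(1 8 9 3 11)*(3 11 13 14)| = |(1 8 9 11)(3 13 14)| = 12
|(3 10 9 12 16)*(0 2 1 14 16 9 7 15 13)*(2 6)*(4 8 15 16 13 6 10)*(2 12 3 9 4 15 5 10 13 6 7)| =90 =|(0 13)(1 14 6 12 4 8 5 10 2)(3 15 7 16 9)|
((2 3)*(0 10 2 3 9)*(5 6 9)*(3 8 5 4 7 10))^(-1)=((0 3 8 5 6 9)(2 4 7 10))^(-1)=(0 9 6 5 8 3)(2 10 7 4)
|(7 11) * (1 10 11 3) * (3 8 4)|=7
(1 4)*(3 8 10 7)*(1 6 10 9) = (1 4 6 10 7 3 8 9) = [0, 4, 2, 8, 6, 5, 10, 3, 9, 1, 7]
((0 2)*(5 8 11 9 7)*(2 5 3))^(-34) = (0 3 9 8)(2 7 11 5)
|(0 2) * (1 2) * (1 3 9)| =5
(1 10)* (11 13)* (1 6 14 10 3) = (1 3)(6 14 10)(11 13) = [0, 3, 2, 1, 4, 5, 14, 7, 8, 9, 6, 13, 12, 11, 10]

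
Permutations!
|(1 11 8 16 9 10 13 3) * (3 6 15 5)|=11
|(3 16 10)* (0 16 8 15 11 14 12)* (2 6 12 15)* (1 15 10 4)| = |(0 16 4 1 15 11 14 10 3 8 2 6 12)| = 13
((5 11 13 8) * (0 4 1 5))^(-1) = ((0 4 1 5 11 13 8))^(-1) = (0 8 13 11 5 1 4)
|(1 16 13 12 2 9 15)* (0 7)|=|(0 7)(1 16 13 12 2 9 15)|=14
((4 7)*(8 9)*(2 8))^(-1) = ((2 8 9)(4 7))^(-1) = (2 9 8)(4 7)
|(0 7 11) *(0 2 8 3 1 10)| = |(0 7 11 2 8 3 1 10)| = 8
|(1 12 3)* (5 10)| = 6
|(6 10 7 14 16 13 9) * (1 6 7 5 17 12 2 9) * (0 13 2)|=40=|(0 13 1 6 10 5 17 12)(2 9 7 14 16)|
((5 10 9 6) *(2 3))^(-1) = (2 3)(5 6 9 10)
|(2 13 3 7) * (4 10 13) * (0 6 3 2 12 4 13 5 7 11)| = 20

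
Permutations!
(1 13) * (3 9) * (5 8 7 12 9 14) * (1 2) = (1 13 2)(3 14 5 8 7 12 9) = [0, 13, 1, 14, 4, 8, 6, 12, 7, 3, 10, 11, 9, 2, 5]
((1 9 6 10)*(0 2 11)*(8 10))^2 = (0 11 2)(1 6 10 9 8)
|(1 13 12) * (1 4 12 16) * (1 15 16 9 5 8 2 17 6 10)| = 18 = |(1 13 9 5 8 2 17 6 10)(4 12)(15 16)|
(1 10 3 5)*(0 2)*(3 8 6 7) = (0 2)(1 10 8 6 7 3 5) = [2, 10, 0, 5, 4, 1, 7, 3, 6, 9, 8]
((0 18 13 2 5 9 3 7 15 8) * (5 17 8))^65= ((0 18 13 2 17 8)(3 7 15 5 9))^65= (0 8 17 2 13 18)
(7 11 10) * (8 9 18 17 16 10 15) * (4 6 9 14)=(4 6 9 18 17 16 10 7 11 15 8 14)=[0, 1, 2, 3, 6, 5, 9, 11, 14, 18, 7, 15, 12, 13, 4, 8, 10, 16, 17]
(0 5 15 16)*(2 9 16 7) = (0 5 15 7 2 9 16) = [5, 1, 9, 3, 4, 15, 6, 2, 8, 16, 10, 11, 12, 13, 14, 7, 0]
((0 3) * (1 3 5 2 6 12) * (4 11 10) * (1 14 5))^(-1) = ((0 1 3)(2 6 12 14 5)(4 11 10))^(-1) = (0 3 1)(2 5 14 12 6)(4 10 11)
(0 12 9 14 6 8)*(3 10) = [12, 1, 2, 10, 4, 5, 8, 7, 0, 14, 3, 11, 9, 13, 6] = (0 12 9 14 6 8)(3 10)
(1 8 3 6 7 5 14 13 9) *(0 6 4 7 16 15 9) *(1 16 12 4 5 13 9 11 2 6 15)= (0 15 11 2 6 12 4 7 13)(1 8 3 5 14 9 16)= [15, 8, 6, 5, 7, 14, 12, 13, 3, 16, 10, 2, 4, 0, 9, 11, 1]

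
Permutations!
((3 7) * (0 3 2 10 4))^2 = (0 7 10)(2 4 3)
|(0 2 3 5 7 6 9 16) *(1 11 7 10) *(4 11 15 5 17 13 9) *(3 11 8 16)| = |(0 2 11 7 6 4 8 16)(1 15 5 10)(3 17 13 9)| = 8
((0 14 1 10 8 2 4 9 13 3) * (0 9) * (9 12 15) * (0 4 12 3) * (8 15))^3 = (0 10 13 1 9 14 15)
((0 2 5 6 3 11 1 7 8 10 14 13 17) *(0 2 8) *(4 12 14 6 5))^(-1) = ((0 8 10 6 3 11 1 7)(2 4 12 14 13 17))^(-1) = (0 7 1 11 3 6 10 8)(2 17 13 14 12 4)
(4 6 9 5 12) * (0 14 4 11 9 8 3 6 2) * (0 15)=(0 14 4 2 15)(3 6 8)(5 12 11 9)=[14, 1, 15, 6, 2, 12, 8, 7, 3, 5, 10, 9, 11, 13, 4, 0]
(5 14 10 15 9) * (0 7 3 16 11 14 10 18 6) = [7, 1, 2, 16, 4, 10, 0, 3, 8, 5, 15, 14, 12, 13, 18, 9, 11, 17, 6] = (0 7 3 16 11 14 18 6)(5 10 15 9)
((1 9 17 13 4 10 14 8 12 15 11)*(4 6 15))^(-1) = ((1 9 17 13 6 15 11)(4 10 14 8 12))^(-1) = (1 11 15 6 13 17 9)(4 12 8 14 10)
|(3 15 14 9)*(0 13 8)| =|(0 13 8)(3 15 14 9)| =12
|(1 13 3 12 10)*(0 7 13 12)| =|(0 7 13 3)(1 12 10)| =12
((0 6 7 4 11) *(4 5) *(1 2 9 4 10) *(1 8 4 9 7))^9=(0 11 4 8 10 5 7 2 1 6)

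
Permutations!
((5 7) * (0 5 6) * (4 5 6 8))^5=((0 6)(4 5 7 8))^5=(0 6)(4 5 7 8)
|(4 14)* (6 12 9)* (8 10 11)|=|(4 14)(6 12 9)(8 10 11)|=6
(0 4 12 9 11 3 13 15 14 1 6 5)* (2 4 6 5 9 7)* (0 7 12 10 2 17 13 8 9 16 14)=(0 6 16 14 1 5 7 17 13 15)(2 4 10)(3 8 9 11)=[6, 5, 4, 8, 10, 7, 16, 17, 9, 11, 2, 3, 12, 15, 1, 0, 14, 13]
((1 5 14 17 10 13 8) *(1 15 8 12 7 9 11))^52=((1 5 14 17 10 13 12 7 9 11)(8 15))^52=(1 14 10 12 9)(5 17 13 7 11)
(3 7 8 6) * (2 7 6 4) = [0, 1, 7, 6, 2, 5, 3, 8, 4] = (2 7 8 4)(3 6)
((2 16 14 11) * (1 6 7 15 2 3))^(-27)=(16)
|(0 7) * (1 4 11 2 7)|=|(0 1 4 11 2 7)|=6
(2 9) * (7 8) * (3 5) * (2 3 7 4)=(2 9 3 5 7 8 4)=[0, 1, 9, 5, 2, 7, 6, 8, 4, 3]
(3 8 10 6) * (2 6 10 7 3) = (10)(2 6)(3 8 7) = [0, 1, 6, 8, 4, 5, 2, 3, 7, 9, 10]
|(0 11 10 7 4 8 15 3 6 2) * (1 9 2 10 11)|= |(0 1 9 2)(3 6 10 7 4 8 15)|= 28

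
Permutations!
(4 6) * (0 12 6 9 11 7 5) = [12, 1, 2, 3, 9, 0, 4, 5, 8, 11, 10, 7, 6] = (0 12 6 4 9 11 7 5)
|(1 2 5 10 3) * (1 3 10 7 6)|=5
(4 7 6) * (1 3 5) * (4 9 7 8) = (1 3 5)(4 8)(6 9 7) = [0, 3, 2, 5, 8, 1, 9, 6, 4, 7]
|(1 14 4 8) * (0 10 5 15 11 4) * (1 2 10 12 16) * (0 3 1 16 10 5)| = 6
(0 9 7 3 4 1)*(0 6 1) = (0 9 7 3 4)(1 6) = [9, 6, 2, 4, 0, 5, 1, 3, 8, 7]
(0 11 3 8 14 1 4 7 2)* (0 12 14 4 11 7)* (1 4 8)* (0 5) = (0 7 2 12 14 4 5)(1 11 3) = [7, 11, 12, 1, 5, 0, 6, 2, 8, 9, 10, 3, 14, 13, 4]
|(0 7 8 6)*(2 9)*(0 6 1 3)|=|(0 7 8 1 3)(2 9)|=10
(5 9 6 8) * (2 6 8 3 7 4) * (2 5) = (2 6 3 7 4 5 9 8) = [0, 1, 6, 7, 5, 9, 3, 4, 2, 8]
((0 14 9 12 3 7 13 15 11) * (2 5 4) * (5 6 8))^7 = (0 15 7 12 14 11 13 3 9)(2 8 4 6 5)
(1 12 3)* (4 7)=(1 12 3)(4 7)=[0, 12, 2, 1, 7, 5, 6, 4, 8, 9, 10, 11, 3]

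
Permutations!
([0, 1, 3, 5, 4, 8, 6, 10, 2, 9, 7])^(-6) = [0, 1, 5, 8, 4, 2, 6, 7, 3, 9, 10]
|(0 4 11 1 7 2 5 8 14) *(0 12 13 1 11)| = 8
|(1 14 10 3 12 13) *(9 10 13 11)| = |(1 14 13)(3 12 11 9 10)| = 15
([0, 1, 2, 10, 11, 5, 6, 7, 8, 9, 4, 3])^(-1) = (3 11 4 10)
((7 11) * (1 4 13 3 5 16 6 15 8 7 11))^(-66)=((1 4 13 3 5 16 6 15 8 7))^(-66)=(1 5 8 13 6)(3 15 4 16 7)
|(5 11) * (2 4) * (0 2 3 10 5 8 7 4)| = 14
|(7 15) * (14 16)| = 2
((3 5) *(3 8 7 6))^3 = ((3 5 8 7 6))^3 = (3 7 5 6 8)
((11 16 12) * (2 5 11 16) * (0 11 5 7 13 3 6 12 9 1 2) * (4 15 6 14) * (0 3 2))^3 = ((0 11 3 14 4 15 6 12 16 9 1)(2 7 13))^3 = (0 14 6 9 11 4 12 1 3 15 16)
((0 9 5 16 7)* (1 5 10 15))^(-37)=(0 15 16 9 1 7 10 5)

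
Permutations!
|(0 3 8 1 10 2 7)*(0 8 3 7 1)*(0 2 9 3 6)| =|(0 7 8 2 1 10 9 3 6)| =9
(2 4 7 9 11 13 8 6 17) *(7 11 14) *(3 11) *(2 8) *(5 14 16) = (2 4 3 11 13)(5 14 7 9 16)(6 17 8) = [0, 1, 4, 11, 3, 14, 17, 9, 6, 16, 10, 13, 12, 2, 7, 15, 5, 8]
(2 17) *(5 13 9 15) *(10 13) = [0, 1, 17, 3, 4, 10, 6, 7, 8, 15, 13, 11, 12, 9, 14, 5, 16, 2] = (2 17)(5 10 13 9 15)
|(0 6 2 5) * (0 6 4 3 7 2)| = |(0 4 3 7 2 5 6)| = 7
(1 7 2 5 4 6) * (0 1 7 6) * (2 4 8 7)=(0 1 6 2 5 8 7 4)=[1, 6, 5, 3, 0, 8, 2, 4, 7]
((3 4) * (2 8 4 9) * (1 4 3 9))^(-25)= (1 3 8 2 9 4)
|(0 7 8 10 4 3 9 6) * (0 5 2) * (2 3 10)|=|(0 7 8 2)(3 9 6 5)(4 10)|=4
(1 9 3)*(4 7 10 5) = (1 9 3)(4 7 10 5) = [0, 9, 2, 1, 7, 4, 6, 10, 8, 3, 5]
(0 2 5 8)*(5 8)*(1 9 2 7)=[7, 9, 8, 3, 4, 5, 6, 1, 0, 2]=(0 7 1 9 2 8)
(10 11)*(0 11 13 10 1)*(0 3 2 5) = (0 11 1 3 2 5)(10 13) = [11, 3, 5, 2, 4, 0, 6, 7, 8, 9, 13, 1, 12, 10]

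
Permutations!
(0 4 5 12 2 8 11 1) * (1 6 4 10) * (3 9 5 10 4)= (0 4 10 1)(2 8 11 6 3 9 5 12)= [4, 0, 8, 9, 10, 12, 3, 7, 11, 5, 1, 6, 2]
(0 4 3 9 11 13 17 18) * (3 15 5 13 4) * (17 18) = (0 3 9 11 4 15 5 13 18) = [3, 1, 2, 9, 15, 13, 6, 7, 8, 11, 10, 4, 12, 18, 14, 5, 16, 17, 0]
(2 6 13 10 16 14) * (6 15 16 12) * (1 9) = (1 9)(2 15 16 14)(6 13 10 12) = [0, 9, 15, 3, 4, 5, 13, 7, 8, 1, 12, 11, 6, 10, 2, 16, 14]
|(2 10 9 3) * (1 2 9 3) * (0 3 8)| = 7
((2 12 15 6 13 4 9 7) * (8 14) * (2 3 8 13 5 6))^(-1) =(2 15 12)(3 7 9 4 13 14 8)(5 6)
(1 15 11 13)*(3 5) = (1 15 11 13)(3 5) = [0, 15, 2, 5, 4, 3, 6, 7, 8, 9, 10, 13, 12, 1, 14, 11]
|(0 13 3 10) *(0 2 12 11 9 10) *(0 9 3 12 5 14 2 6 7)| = 9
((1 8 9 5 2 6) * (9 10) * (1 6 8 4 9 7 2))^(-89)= (1 5 9 4)(2 7 10 8)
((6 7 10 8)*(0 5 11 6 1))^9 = (0 5 11 6 7 10 8 1)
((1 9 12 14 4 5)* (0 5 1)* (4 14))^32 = (14)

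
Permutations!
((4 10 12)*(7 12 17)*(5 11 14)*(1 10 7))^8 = ((1 10 17)(4 7 12)(5 11 14))^8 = (1 17 10)(4 12 7)(5 14 11)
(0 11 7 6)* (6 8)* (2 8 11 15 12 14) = (0 15 12 14 2 8 6)(7 11) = [15, 1, 8, 3, 4, 5, 0, 11, 6, 9, 10, 7, 14, 13, 2, 12]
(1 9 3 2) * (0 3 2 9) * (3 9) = (0 9 2 1) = [9, 0, 1, 3, 4, 5, 6, 7, 8, 2]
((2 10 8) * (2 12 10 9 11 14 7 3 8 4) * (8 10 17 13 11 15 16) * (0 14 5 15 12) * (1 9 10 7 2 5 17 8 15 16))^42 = ((0 14 2 10 4 5 16 15 1 9 12 8)(3 7)(11 17 13))^42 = (17)(0 16)(1 2)(4 12)(5 8)(9 10)(14 15)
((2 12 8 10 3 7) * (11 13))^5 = (2 7 3 10 8 12)(11 13)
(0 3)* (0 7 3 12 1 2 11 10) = (0 12 1 2 11 10)(3 7) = [12, 2, 11, 7, 4, 5, 6, 3, 8, 9, 0, 10, 1]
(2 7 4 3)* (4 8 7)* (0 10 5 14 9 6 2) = (0 10 5 14 9 6 2 4 3)(7 8) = [10, 1, 4, 0, 3, 14, 2, 8, 7, 6, 5, 11, 12, 13, 9]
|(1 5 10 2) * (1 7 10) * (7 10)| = |(1 5)(2 10)| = 2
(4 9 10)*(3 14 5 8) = [0, 1, 2, 14, 9, 8, 6, 7, 3, 10, 4, 11, 12, 13, 5] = (3 14 5 8)(4 9 10)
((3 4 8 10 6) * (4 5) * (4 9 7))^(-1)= (3 6 10 8 4 7 9 5)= ((3 5 9 7 4 8 10 6))^(-1)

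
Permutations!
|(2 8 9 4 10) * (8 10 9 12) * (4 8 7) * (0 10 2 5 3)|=|(0 10 5 3)(4 9 8 12 7)|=20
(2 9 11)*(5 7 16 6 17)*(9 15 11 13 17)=(2 15 11)(5 7 16 6 9 13 17)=[0, 1, 15, 3, 4, 7, 9, 16, 8, 13, 10, 2, 12, 17, 14, 11, 6, 5]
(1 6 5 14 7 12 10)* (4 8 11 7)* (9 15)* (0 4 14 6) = (0 4 8 11 7 12 10 1)(5 6)(9 15) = [4, 0, 2, 3, 8, 6, 5, 12, 11, 15, 1, 7, 10, 13, 14, 9]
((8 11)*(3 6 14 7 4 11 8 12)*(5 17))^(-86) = ((3 6 14 7 4 11 12)(5 17))^(-86) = (17)(3 11 7 6 12 4 14)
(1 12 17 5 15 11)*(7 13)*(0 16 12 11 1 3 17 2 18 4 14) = (0 16 12 2 18 4 14)(1 11 3 17 5 15)(7 13) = [16, 11, 18, 17, 14, 15, 6, 13, 8, 9, 10, 3, 2, 7, 0, 1, 12, 5, 4]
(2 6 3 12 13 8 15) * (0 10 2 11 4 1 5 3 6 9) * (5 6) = [10, 6, 9, 12, 1, 3, 5, 7, 15, 0, 2, 4, 13, 8, 14, 11] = (0 10 2 9)(1 6 5 3 12 13 8 15 11 4)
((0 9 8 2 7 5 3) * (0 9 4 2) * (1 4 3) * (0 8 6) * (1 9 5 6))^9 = ((0 3 5 9 1 4 2 7 6))^9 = (9)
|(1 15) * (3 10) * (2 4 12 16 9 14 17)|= 14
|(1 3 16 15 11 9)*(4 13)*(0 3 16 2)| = 30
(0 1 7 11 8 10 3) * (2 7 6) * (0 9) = [1, 6, 7, 9, 4, 5, 2, 11, 10, 0, 3, 8] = (0 1 6 2 7 11 8 10 3 9)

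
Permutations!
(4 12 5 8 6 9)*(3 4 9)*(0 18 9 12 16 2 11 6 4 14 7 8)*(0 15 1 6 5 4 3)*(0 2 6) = (0 18 9 12 4 16 6 2 11 5 15 1)(3 14 7 8) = [18, 0, 11, 14, 16, 15, 2, 8, 3, 12, 10, 5, 4, 13, 7, 1, 6, 17, 9]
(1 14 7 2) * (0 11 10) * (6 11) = [6, 14, 1, 3, 4, 5, 11, 2, 8, 9, 0, 10, 12, 13, 7] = (0 6 11 10)(1 14 7 2)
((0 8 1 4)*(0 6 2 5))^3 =(0 4 5 1 2 8 6)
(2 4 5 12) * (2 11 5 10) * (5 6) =(2 4 10)(5 12 11 6) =[0, 1, 4, 3, 10, 12, 5, 7, 8, 9, 2, 6, 11]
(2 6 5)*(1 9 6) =[0, 9, 1, 3, 4, 2, 5, 7, 8, 6] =(1 9 6 5 2)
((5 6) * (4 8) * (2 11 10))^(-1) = (2 10 11)(4 8)(5 6)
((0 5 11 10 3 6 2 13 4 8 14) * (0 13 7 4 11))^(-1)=((0 5)(2 7 4 8 14 13 11 10 3 6))^(-1)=(0 5)(2 6 3 10 11 13 14 8 4 7)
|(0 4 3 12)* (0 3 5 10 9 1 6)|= |(0 4 5 10 9 1 6)(3 12)|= 14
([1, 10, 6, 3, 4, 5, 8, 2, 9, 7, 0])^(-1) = (0 10 1)(2 7 9 8 6)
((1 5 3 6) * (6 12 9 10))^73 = (1 12 6 3 10 5 9)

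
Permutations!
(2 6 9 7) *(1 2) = (1 2 6 9 7) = [0, 2, 6, 3, 4, 5, 9, 1, 8, 7]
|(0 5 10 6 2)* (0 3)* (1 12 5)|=|(0 1 12 5 10 6 2 3)|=8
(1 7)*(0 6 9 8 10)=(0 6 9 8 10)(1 7)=[6, 7, 2, 3, 4, 5, 9, 1, 10, 8, 0]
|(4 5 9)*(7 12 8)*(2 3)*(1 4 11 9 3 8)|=|(1 4 5 3 2 8 7 12)(9 11)|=8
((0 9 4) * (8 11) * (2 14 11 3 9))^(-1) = (0 4 9 3 8 11 14 2)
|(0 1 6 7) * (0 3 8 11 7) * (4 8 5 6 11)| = |(0 1 11 7 3 5 6)(4 8)| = 14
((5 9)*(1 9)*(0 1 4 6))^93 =(0 5)(1 4)(6 9)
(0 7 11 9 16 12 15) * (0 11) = (0 7)(9 16 12 15 11) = [7, 1, 2, 3, 4, 5, 6, 0, 8, 16, 10, 9, 15, 13, 14, 11, 12]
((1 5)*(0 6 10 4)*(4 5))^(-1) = ((0 6 10 5 1 4))^(-1) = (0 4 1 5 10 6)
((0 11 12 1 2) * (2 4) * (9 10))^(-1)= ((0 11 12 1 4 2)(9 10))^(-1)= (0 2 4 1 12 11)(9 10)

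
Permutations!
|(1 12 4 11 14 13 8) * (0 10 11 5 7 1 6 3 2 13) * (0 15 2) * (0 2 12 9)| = 55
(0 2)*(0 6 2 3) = (0 3)(2 6) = [3, 1, 6, 0, 4, 5, 2]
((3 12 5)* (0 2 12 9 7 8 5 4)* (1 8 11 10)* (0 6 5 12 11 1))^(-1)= ((0 2 11 10)(1 8 12 4 6 5 3 9 7))^(-1)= (0 10 11 2)(1 7 9 3 5 6 4 12 8)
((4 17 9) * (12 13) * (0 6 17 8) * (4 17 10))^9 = ((0 6 10 4 8)(9 17)(12 13))^9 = (0 8 4 10 6)(9 17)(12 13)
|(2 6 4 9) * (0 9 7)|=6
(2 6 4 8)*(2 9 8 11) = (2 6 4 11)(8 9) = [0, 1, 6, 3, 11, 5, 4, 7, 9, 8, 10, 2]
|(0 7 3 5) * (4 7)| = 5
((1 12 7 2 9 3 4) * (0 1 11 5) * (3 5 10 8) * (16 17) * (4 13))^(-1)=((0 1 12 7 2 9 5)(3 13 4 11 10 8)(16 17))^(-1)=(0 5 9 2 7 12 1)(3 8 10 11 4 13)(16 17)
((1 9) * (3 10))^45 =((1 9)(3 10))^45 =(1 9)(3 10)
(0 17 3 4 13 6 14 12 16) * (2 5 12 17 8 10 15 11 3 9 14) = (0 8 10 15 11 3 4 13 6 2 5 12 16)(9 14 17) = [8, 1, 5, 4, 13, 12, 2, 7, 10, 14, 15, 3, 16, 6, 17, 11, 0, 9]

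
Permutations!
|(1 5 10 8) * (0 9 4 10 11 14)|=|(0 9 4 10 8 1 5 11 14)|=9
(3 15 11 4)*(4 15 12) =(3 12 4)(11 15) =[0, 1, 2, 12, 3, 5, 6, 7, 8, 9, 10, 15, 4, 13, 14, 11]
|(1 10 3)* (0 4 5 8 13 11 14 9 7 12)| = |(0 4 5 8 13 11 14 9 7 12)(1 10 3)| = 30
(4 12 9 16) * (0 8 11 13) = (0 8 11 13)(4 12 9 16) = [8, 1, 2, 3, 12, 5, 6, 7, 11, 16, 10, 13, 9, 0, 14, 15, 4]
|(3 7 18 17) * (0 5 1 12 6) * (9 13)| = 20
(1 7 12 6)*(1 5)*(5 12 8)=(1 7 8 5)(6 12)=[0, 7, 2, 3, 4, 1, 12, 8, 5, 9, 10, 11, 6]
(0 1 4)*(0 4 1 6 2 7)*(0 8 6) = (2 7 8 6) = [0, 1, 7, 3, 4, 5, 2, 8, 6]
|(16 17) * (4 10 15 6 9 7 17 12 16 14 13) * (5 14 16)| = 12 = |(4 10 15 6 9 7 17 16 12 5 14 13)|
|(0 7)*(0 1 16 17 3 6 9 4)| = 9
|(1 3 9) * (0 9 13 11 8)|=7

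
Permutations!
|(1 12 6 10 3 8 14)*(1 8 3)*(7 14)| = 12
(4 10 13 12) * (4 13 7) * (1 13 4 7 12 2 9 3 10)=(1 13 2 9 3 10 12 4)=[0, 13, 9, 10, 1, 5, 6, 7, 8, 3, 12, 11, 4, 2]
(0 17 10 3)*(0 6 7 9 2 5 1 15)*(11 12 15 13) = (0 17 10 3 6 7 9 2 5 1 13 11 12 15) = [17, 13, 5, 6, 4, 1, 7, 9, 8, 2, 3, 12, 15, 11, 14, 0, 16, 10]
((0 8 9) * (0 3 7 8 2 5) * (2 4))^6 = ((0 4 2 5)(3 7 8 9))^6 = (0 2)(3 8)(4 5)(7 9)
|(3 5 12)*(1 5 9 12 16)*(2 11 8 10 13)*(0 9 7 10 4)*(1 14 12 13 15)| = |(0 9 13 2 11 8 4)(1 5 16 14 12 3 7 10 15)| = 63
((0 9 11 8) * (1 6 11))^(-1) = (0 8 11 6 1 9)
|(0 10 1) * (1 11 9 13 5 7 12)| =|(0 10 11 9 13 5 7 12 1)| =9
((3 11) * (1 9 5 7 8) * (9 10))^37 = ((1 10 9 5 7 8)(3 11))^37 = (1 10 9 5 7 8)(3 11)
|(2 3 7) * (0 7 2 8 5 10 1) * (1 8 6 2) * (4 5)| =|(0 7 6 2 3 1)(4 5 10 8)| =12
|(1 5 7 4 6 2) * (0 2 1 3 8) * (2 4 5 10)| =|(0 4 6 1 10 2 3 8)(5 7)| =8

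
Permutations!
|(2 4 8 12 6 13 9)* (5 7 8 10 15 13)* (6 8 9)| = 18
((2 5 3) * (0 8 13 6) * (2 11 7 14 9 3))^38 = ((0 8 13 6)(2 5)(3 11 7 14 9))^38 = (0 13)(3 14 11 9 7)(6 8)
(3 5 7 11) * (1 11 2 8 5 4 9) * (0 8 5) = [8, 11, 5, 4, 9, 7, 6, 2, 0, 1, 10, 3] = (0 8)(1 11 3 4 9)(2 5 7)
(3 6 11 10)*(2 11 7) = (2 11 10 3 6 7) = [0, 1, 11, 6, 4, 5, 7, 2, 8, 9, 3, 10]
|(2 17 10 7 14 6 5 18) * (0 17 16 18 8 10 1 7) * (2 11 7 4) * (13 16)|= |(0 17 1 4 2 13 16 18 11 7 14 6 5 8 10)|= 15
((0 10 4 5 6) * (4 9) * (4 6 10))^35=(0 6 9 10 5 4)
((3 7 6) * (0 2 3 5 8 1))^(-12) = ((0 2 3 7 6 5 8 1))^(-12) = (0 6)(1 7)(2 5)(3 8)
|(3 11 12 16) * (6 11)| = |(3 6 11 12 16)| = 5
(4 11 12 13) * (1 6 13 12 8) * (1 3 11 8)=(1 6 13 4 8 3 11)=[0, 6, 2, 11, 8, 5, 13, 7, 3, 9, 10, 1, 12, 4]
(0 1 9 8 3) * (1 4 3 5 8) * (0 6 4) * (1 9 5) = [0, 5, 2, 6, 3, 8, 4, 7, 1, 9] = (9)(1 5 8)(3 6 4)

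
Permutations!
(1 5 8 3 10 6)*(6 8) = (1 5 6)(3 10 8) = [0, 5, 2, 10, 4, 6, 1, 7, 3, 9, 8]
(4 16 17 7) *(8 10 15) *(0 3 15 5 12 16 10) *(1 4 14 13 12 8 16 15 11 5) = [3, 4, 2, 11, 10, 8, 6, 14, 0, 9, 1, 5, 15, 12, 13, 16, 17, 7] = (0 3 11 5 8)(1 4 10)(7 14 13 12 15 16 17)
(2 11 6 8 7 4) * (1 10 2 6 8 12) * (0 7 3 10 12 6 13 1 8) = (0 7 4 13 1 12 8 3 10 2 11) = [7, 12, 11, 10, 13, 5, 6, 4, 3, 9, 2, 0, 8, 1]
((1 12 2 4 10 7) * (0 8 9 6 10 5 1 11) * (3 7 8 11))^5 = ((0 11)(1 12 2 4 5)(3 7)(6 10 8 9))^5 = (12)(0 11)(3 7)(6 10 8 9)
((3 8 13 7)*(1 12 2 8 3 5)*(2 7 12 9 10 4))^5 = ((1 9 10 4 2 8 13 12 7 5))^5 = (1 8)(2 5)(4 7)(9 13)(10 12)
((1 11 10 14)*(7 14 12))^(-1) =((1 11 10 12 7 14))^(-1) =(1 14 7 12 10 11)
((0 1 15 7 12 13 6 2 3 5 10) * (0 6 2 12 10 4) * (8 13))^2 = ((0 1 15 7 10 6 12 8 13 2 3 5 4))^2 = (0 15 10 12 13 3 4 1 7 6 8 2 5)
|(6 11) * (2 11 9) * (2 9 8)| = 4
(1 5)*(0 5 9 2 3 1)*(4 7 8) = (0 5)(1 9 2 3)(4 7 8) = [5, 9, 3, 1, 7, 0, 6, 8, 4, 2]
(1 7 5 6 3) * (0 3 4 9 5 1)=(0 3)(1 7)(4 9 5 6)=[3, 7, 2, 0, 9, 6, 4, 1, 8, 5]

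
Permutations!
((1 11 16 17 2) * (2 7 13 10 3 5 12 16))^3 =((1 11 2)(3 5 12 16 17 7 13 10))^3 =(3 16 13 5 17 10 12 7)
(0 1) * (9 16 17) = (0 1)(9 16 17) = [1, 0, 2, 3, 4, 5, 6, 7, 8, 16, 10, 11, 12, 13, 14, 15, 17, 9]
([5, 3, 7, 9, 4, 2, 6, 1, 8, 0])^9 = [2, 9, 1, 0, 4, 7, 6, 3, 8, 5]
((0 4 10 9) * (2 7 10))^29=((0 4 2 7 10 9))^29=(0 9 10 7 2 4)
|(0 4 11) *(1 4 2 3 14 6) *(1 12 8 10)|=|(0 2 3 14 6 12 8 10 1 4 11)|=11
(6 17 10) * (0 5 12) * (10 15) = (0 5 12)(6 17 15 10) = [5, 1, 2, 3, 4, 12, 17, 7, 8, 9, 6, 11, 0, 13, 14, 10, 16, 15]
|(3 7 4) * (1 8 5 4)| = 6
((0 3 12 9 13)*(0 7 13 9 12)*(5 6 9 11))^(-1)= (0 3)(5 11 9 6)(7 13)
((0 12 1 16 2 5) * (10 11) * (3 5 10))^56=((0 12 1 16 2 10 11 3 5))^56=(0 1 2 11 5 12 16 10 3)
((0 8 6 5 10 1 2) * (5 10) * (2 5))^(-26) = (0 6 1 2 8 10 5)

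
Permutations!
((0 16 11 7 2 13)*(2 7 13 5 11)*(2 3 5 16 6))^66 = (0 2 3 11)(5 13 6 16)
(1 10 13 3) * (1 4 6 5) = (1 10 13 3 4 6 5) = [0, 10, 2, 4, 6, 1, 5, 7, 8, 9, 13, 11, 12, 3]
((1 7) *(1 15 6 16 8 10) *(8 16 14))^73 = ((16)(1 7 15 6 14 8 10))^73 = (16)(1 6 10 15 8 7 14)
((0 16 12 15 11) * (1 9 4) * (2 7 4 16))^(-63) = ((0 2 7 4 1 9 16 12 15 11))^(-63) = (0 12 1 2 15 9 7 11 16 4)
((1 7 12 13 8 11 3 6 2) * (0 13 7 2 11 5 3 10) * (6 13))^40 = (13) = ((0 6 11 10)(1 2)(3 13 8 5)(7 12))^40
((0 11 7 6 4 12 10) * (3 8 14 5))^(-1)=(0 10 12 4 6 7 11)(3 5 14 8)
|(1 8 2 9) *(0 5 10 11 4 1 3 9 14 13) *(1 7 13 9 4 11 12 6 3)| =45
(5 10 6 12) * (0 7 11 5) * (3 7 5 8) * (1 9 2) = (0 5 10 6 12)(1 9 2)(3 7 11 8) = [5, 9, 1, 7, 4, 10, 12, 11, 3, 2, 6, 8, 0]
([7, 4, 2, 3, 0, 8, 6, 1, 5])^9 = [7, 4, 2, 3, 0, 8, 6, 1, 5]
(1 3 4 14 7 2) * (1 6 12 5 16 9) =(1 3 4 14 7 2 6 12 5 16 9) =[0, 3, 6, 4, 14, 16, 12, 2, 8, 1, 10, 11, 5, 13, 7, 15, 9]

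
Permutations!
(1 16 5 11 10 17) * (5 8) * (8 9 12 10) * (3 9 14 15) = (1 16 14 15 3 9 12 10 17)(5 11 8) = [0, 16, 2, 9, 4, 11, 6, 7, 5, 12, 17, 8, 10, 13, 15, 3, 14, 1]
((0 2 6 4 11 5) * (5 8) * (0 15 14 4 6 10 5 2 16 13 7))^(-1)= (0 7 13 16)(2 8 11 4 14 15 5 10)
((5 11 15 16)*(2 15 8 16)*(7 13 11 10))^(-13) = ((2 15)(5 10 7 13 11 8 16))^(-13) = (2 15)(5 10 7 13 11 8 16)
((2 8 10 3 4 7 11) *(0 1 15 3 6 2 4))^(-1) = (0 3 15 1)(2 6 10 8)(4 11 7)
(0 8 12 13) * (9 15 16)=[8, 1, 2, 3, 4, 5, 6, 7, 12, 15, 10, 11, 13, 0, 14, 16, 9]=(0 8 12 13)(9 15 16)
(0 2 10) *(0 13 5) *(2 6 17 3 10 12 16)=[6, 1, 12, 10, 4, 0, 17, 7, 8, 9, 13, 11, 16, 5, 14, 15, 2, 3]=(0 6 17 3 10 13 5)(2 12 16)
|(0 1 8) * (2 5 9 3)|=|(0 1 8)(2 5 9 3)|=12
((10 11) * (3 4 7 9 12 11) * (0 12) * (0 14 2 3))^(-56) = (2 9 4)(3 14 7)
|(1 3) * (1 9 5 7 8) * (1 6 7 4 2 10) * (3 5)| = |(1 5 4 2 10)(3 9)(6 7 8)| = 30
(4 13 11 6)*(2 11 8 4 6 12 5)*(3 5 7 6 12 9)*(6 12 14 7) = (2 11 9 3 5)(4 13 8)(6 14 7 12) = [0, 1, 11, 5, 13, 2, 14, 12, 4, 3, 10, 9, 6, 8, 7]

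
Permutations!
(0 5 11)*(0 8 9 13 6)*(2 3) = (0 5 11 8 9 13 6)(2 3) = [5, 1, 3, 2, 4, 11, 0, 7, 9, 13, 10, 8, 12, 6]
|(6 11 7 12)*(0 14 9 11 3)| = 8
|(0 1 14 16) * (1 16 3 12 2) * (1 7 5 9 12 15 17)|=10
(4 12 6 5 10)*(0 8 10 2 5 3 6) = (0 8 10 4 12)(2 5)(3 6) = [8, 1, 5, 6, 12, 2, 3, 7, 10, 9, 4, 11, 0]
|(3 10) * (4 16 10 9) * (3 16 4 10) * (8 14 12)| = 12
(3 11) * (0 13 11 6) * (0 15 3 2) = (0 13 11 2)(3 6 15) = [13, 1, 0, 6, 4, 5, 15, 7, 8, 9, 10, 2, 12, 11, 14, 3]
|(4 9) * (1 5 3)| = |(1 5 3)(4 9)| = 6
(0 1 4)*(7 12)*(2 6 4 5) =(0 1 5 2 6 4)(7 12) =[1, 5, 6, 3, 0, 2, 4, 12, 8, 9, 10, 11, 7]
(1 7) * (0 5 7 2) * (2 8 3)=(0 5 7 1 8 3 2)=[5, 8, 0, 2, 4, 7, 6, 1, 3]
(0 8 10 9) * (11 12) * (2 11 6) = (0 8 10 9)(2 11 12 6) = [8, 1, 11, 3, 4, 5, 2, 7, 10, 0, 9, 12, 6]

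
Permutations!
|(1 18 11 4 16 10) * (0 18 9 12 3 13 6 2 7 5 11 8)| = 39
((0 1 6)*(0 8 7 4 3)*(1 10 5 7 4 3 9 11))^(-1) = ((0 10 5 7 3)(1 6 8 4 9 11))^(-1) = (0 3 7 5 10)(1 11 9 4 8 6)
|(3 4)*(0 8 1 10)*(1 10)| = 6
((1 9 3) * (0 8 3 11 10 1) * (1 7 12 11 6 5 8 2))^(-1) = ((0 2 1 9 6 5 8 3)(7 12 11 10))^(-1) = (0 3 8 5 6 9 1 2)(7 10 11 12)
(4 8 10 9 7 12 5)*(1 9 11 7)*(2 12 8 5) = (1 9)(2 12)(4 5)(7 8 10 11) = [0, 9, 12, 3, 5, 4, 6, 8, 10, 1, 11, 7, 2]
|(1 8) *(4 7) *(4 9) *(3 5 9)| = 10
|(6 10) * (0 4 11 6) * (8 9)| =|(0 4 11 6 10)(8 9)| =10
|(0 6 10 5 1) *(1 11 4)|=|(0 6 10 5 11 4 1)|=7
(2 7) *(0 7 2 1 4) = (0 7 1 4) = [7, 4, 2, 3, 0, 5, 6, 1]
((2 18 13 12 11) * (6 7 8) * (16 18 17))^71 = (2 17 16 18 13 12 11)(6 8 7)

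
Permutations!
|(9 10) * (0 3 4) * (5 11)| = 6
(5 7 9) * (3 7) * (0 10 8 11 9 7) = (0 10 8 11 9 5 3) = [10, 1, 2, 0, 4, 3, 6, 7, 11, 5, 8, 9]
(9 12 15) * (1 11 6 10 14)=(1 11 6 10 14)(9 12 15)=[0, 11, 2, 3, 4, 5, 10, 7, 8, 12, 14, 6, 15, 13, 1, 9]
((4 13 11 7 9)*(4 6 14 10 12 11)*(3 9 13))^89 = (3 4 13 7 11 12 10 14 6 9)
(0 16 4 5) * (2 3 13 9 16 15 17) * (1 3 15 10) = [10, 3, 15, 13, 5, 0, 6, 7, 8, 16, 1, 11, 12, 9, 14, 17, 4, 2] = (0 10 1 3 13 9 16 4 5)(2 15 17)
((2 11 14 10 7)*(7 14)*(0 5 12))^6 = ((0 5 12)(2 11 7)(10 14))^6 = (14)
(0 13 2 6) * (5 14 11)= [13, 1, 6, 3, 4, 14, 0, 7, 8, 9, 10, 5, 12, 2, 11]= (0 13 2 6)(5 14 11)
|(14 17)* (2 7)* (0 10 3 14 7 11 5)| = 9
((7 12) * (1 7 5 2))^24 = ((1 7 12 5 2))^24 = (1 2 5 12 7)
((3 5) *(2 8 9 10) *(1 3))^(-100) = (10)(1 5 3)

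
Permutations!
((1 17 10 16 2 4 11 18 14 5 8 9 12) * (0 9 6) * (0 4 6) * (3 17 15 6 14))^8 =(0 18 8 11 5 4 14 6 2 15 16 1 10 12 17 9 3)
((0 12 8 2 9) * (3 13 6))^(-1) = ((0 12 8 2 9)(3 13 6))^(-1) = (0 9 2 8 12)(3 6 13)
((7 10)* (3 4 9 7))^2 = (3 9 10 4 7) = ((3 4 9 7 10))^2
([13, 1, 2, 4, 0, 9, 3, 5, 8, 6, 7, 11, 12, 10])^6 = (0 6 7)(3 5 13)(4 9 10)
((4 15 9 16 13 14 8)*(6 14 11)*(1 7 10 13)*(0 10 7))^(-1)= (0 1 16 9 15 4 8 14 6 11 13 10)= ((0 10 13 11 6 14 8 4 15 9 16 1))^(-1)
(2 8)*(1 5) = (1 5)(2 8) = [0, 5, 8, 3, 4, 1, 6, 7, 2]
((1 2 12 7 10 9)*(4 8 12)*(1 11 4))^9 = ((1 2)(4 8 12 7 10 9 11))^9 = (1 2)(4 12 10 11 8 7 9)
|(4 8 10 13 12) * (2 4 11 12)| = |(2 4 8 10 13)(11 12)| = 10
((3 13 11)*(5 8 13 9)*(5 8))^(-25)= ((3 9 8 13 11))^(-25)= (13)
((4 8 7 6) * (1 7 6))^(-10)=(4 6 8)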